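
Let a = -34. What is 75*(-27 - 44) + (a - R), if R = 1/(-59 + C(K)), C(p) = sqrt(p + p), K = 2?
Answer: -305462/57 ≈ -5359.0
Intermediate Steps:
C(p) = sqrt(2)*sqrt(p) (C(p) = sqrt(2*p) = sqrt(2)*sqrt(p))
R = -1/57 (R = 1/(-59 + sqrt(2)*sqrt(2)) = 1/(-59 + 2) = 1/(-57) = -1/57 ≈ -0.017544)
75*(-27 - 44) + (a - R) = 75*(-27 - 44) + (-34 - 1*(-1/57)) = 75*(-71) + (-34 + 1/57) = -5325 - 1937/57 = -305462/57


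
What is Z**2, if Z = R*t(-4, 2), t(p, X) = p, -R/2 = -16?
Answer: 16384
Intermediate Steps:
R = 32 (R = -2*(-16) = 32)
Z = -128 (Z = 32*(-4) = -128)
Z**2 = (-128)**2 = 16384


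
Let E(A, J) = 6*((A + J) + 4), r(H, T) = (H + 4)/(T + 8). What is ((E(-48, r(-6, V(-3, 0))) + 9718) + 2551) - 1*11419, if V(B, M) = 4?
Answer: 585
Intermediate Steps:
r(H, T) = (4 + H)/(8 + T)
E(A, J) = 24 + 6*A + 6*J (E(A, J) = 6*(4 + A + J) = 24 + 6*A + 6*J)
((E(-48, r(-6, V(-3, 0))) + 9718) + 2551) - 1*11419 = (((24 + 6*(-48) + 6*((4 - 6)/(8 + 4))) + 9718) + 2551) - 1*11419 = (((24 - 288 + 6*(-2/12)) + 9718) + 2551) - 11419 = (((24 - 288 + 6*((1/12)*(-2))) + 9718) + 2551) - 11419 = (((24 - 288 + 6*(-⅙)) + 9718) + 2551) - 11419 = (((24 - 288 - 1) + 9718) + 2551) - 11419 = ((-265 + 9718) + 2551) - 11419 = (9453 + 2551) - 11419 = 12004 - 11419 = 585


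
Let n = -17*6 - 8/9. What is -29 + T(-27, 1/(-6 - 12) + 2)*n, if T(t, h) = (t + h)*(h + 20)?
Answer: 82438853/1458 ≈ 56542.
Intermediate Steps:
T(t, h) = (20 + h)*(h + t) (T(t, h) = (h + t)*(20 + h) = (20 + h)*(h + t))
n = -926/9 (n = -102 - 8*⅑ = -102 - 8/9 = -926/9 ≈ -102.89)
-29 + T(-27, 1/(-6 - 12) + 2)*n = -29 + ((1/(-6 - 12) + 2)² + 20*(1/(-6 - 12) + 2) + 20*(-27) + (1/(-6 - 12) + 2)*(-27))*(-926/9) = -29 + ((1/(-18) + 2)² + 20*(1/(-18) + 2) - 540 + (1/(-18) + 2)*(-27))*(-926/9) = -29 + ((-1/18 + 2)² + 20*(-1/18 + 2) - 540 + (-1/18 + 2)*(-27))*(-926/9) = -29 + ((35/18)² + 20*(35/18) - 540 + (35/18)*(-27))*(-926/9) = -29 + (1225/324 + 350/9 - 540 - 105/2)*(-926/9) = -29 - 178145/324*(-926/9) = -29 + 82481135/1458 = 82438853/1458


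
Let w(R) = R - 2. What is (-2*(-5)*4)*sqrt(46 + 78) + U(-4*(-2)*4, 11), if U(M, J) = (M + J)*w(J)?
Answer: 387 + 80*sqrt(31) ≈ 832.42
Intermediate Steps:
w(R) = -2 + R
U(M, J) = (-2 + J)*(J + M) (U(M, J) = (M + J)*(-2 + J) = (J + M)*(-2 + J) = (-2 + J)*(J + M))
(-2*(-5)*4)*sqrt(46 + 78) + U(-4*(-2)*4, 11) = (-2*(-5)*4)*sqrt(46 + 78) + (-2 + 11)*(11 - 4*(-2)*4) = (10*4)*sqrt(124) + 9*(11 + 8*4) = 40*(2*sqrt(31)) + 9*(11 + 32) = 80*sqrt(31) + 9*43 = 80*sqrt(31) + 387 = 387 + 80*sqrt(31)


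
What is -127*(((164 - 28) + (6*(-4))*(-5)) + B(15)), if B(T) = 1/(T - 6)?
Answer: -292735/9 ≈ -32526.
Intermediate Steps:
B(T) = 1/(-6 + T)
-127*(((164 - 28) + (6*(-4))*(-5)) + B(15)) = -127*(((164 - 28) + (6*(-4))*(-5)) + 1/(-6 + 15)) = -127*((136 - 24*(-5)) + 1/9) = -127*((136 + 120) + ⅑) = -127*(256 + ⅑) = -127*2305/9 = -292735/9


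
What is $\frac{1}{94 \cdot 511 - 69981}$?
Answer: $- \frac{1}{21947} \approx -4.5564 \cdot 10^{-5}$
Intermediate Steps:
$\frac{1}{94 \cdot 511 - 69981} = \frac{1}{48034 - 69981} = \frac{1}{-21947} = - \frac{1}{21947}$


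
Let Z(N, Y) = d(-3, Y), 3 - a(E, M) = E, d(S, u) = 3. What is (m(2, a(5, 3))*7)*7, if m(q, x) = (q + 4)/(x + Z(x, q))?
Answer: 294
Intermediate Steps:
a(E, M) = 3 - E
Z(N, Y) = 3
m(q, x) = (4 + q)/(3 + x) (m(q, x) = (q + 4)/(x + 3) = (4 + q)/(3 + x))
(m(2, a(5, 3))*7)*7 = (((4 + 2)/(3 + (3 - 1*5)))*7)*7 = ((6/(3 + (3 - 5)))*7)*7 = ((6/(3 - 2))*7)*7 = ((6/1)*7)*7 = ((1*6)*7)*7 = (6*7)*7 = 42*7 = 294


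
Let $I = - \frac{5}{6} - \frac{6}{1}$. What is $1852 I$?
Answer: $- \frac{37966}{3} \approx -12655.0$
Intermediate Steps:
$I = - \frac{41}{6}$ ($I = \left(-5\right) \frac{1}{6} - 6 = - \frac{5}{6} - 6 = - \frac{41}{6} \approx -6.8333$)
$1852 I = 1852 \left(- \frac{41}{6}\right) = - \frac{37966}{3}$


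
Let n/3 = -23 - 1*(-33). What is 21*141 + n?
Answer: 2991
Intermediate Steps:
n = 30 (n = 3*(-23 - 1*(-33)) = 3*(-23 + 33) = 3*10 = 30)
21*141 + n = 21*141 + 30 = 2961 + 30 = 2991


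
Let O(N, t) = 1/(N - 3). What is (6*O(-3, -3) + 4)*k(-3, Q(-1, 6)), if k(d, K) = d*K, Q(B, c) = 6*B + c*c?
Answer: -270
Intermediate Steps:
O(N, t) = 1/(-3 + N)
Q(B, c) = c² + 6*B (Q(B, c) = 6*B + c² = c² + 6*B)
k(d, K) = K*d
(6*O(-3, -3) + 4)*k(-3, Q(-1, 6)) = (6/(-3 - 3) + 4)*((6² + 6*(-1))*(-3)) = (6/(-6) + 4)*((36 - 6)*(-3)) = (6*(-⅙) + 4)*(30*(-3)) = (-1 + 4)*(-90) = 3*(-90) = -270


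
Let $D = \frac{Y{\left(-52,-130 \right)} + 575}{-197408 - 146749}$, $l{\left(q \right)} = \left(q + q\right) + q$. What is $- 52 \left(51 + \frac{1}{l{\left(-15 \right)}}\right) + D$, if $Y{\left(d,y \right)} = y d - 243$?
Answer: $- \frac{13684706452}{5162355} \approx -2650.9$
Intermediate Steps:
$l{\left(q \right)} = 3 q$ ($l{\left(q \right)} = 2 q + q = 3 q$)
$Y{\left(d,y \right)} = -243 + d y$ ($Y{\left(d,y \right)} = d y - 243 = -243 + d y$)
$D = - \frac{2364}{114719}$ ($D = \frac{\left(-243 - -6760\right) + 575}{-197408 - 146749} = \frac{\left(-243 + 6760\right) + 575}{-344157} = \left(6517 + 575\right) \left(- \frac{1}{344157}\right) = 7092 \left(- \frac{1}{344157}\right) = - \frac{2364}{114719} \approx -0.020607$)
$- 52 \left(51 + \frac{1}{l{\left(-15 \right)}}\right) + D = - 52 \left(51 + \frac{1}{3 \left(-15\right)}\right) - \frac{2364}{114719} = - 52 \left(51 + \frac{1}{-45}\right) - \frac{2364}{114719} = - 52 \left(51 - \frac{1}{45}\right) - \frac{2364}{114719} = \left(-52\right) \frac{2294}{45} - \frac{2364}{114719} = - \frac{119288}{45} - \frac{2364}{114719} = - \frac{13684706452}{5162355}$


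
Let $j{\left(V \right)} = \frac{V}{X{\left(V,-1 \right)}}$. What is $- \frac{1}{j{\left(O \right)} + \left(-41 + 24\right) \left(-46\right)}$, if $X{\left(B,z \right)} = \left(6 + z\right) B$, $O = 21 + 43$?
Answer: $- \frac{5}{3911} \approx -0.0012784$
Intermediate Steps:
$O = 64$
$X{\left(B,z \right)} = B \left(6 + z\right)$
$j{\left(V \right)} = \frac{1}{5}$ ($j{\left(V \right)} = \frac{V}{V \left(6 - 1\right)} = \frac{V}{V 5} = \frac{V}{5 V} = V \frac{1}{5 V} = \frac{1}{5}$)
$- \frac{1}{j{\left(O \right)} + \left(-41 + 24\right) \left(-46\right)} = - \frac{1}{\frac{1}{5} + \left(-41 + 24\right) \left(-46\right)} = - \frac{1}{\frac{1}{5} - -782} = - \frac{1}{\frac{1}{5} + 782} = - \frac{1}{\frac{3911}{5}} = \left(-1\right) \frac{5}{3911} = - \frac{5}{3911}$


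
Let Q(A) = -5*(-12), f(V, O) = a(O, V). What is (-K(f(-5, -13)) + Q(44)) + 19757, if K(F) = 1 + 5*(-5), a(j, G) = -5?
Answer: 19841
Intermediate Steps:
f(V, O) = -5
K(F) = -24 (K(F) = 1 - 25 = -24)
Q(A) = 60
(-K(f(-5, -13)) + Q(44)) + 19757 = (-1*(-24) + 60) + 19757 = (24 + 60) + 19757 = 84 + 19757 = 19841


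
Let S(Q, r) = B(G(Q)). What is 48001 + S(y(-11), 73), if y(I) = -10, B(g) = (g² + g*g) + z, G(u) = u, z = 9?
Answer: 48210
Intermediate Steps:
B(g) = 9 + 2*g² (B(g) = (g² + g*g) + 9 = (g² + g²) + 9 = 2*g² + 9 = 9 + 2*g²)
S(Q, r) = 9 + 2*Q²
48001 + S(y(-11), 73) = 48001 + (9 + 2*(-10)²) = 48001 + (9 + 2*100) = 48001 + (9 + 200) = 48001 + 209 = 48210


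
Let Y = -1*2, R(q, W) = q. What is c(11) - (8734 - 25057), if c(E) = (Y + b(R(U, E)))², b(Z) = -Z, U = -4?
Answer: 16327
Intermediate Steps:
Y = -2
c(E) = 4 (c(E) = (-2 - 1*(-4))² = (-2 + 4)² = 2² = 4)
c(11) - (8734 - 25057) = 4 - (8734 - 25057) = 4 - 1*(-16323) = 4 + 16323 = 16327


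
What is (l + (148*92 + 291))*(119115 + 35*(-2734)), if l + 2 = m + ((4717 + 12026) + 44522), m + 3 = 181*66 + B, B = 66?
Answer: 2042168075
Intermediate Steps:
m = 12009 (m = -3 + (181*66 + 66) = -3 + (11946 + 66) = -3 + 12012 = 12009)
l = 73272 (l = -2 + (12009 + ((4717 + 12026) + 44522)) = -2 + (12009 + (16743 + 44522)) = -2 + (12009 + 61265) = -2 + 73274 = 73272)
(l + (148*92 + 291))*(119115 + 35*(-2734)) = (73272 + (148*92 + 291))*(119115 + 35*(-2734)) = (73272 + (13616 + 291))*(119115 - 95690) = (73272 + 13907)*23425 = 87179*23425 = 2042168075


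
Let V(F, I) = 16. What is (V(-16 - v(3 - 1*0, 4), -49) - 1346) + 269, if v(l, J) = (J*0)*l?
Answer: -1061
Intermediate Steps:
v(l, J) = 0 (v(l, J) = 0*l = 0)
(V(-16 - v(3 - 1*0, 4), -49) - 1346) + 269 = (16 - 1346) + 269 = -1330 + 269 = -1061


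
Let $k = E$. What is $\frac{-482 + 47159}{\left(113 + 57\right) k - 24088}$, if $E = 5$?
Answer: $- \frac{15559}{7746} \approx -2.0086$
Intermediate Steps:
$k = 5$
$\frac{-482 + 47159}{\left(113 + 57\right) k - 24088} = \frac{-482 + 47159}{\left(113 + 57\right) 5 - 24088} = \frac{46677}{170 \cdot 5 - 24088} = \frac{46677}{850 - 24088} = \frac{46677}{-23238} = 46677 \left(- \frac{1}{23238}\right) = - \frac{15559}{7746}$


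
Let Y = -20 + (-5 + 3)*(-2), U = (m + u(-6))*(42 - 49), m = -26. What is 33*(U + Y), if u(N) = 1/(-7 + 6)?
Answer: 5709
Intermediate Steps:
u(N) = -1 (u(N) = 1/(-1) = -1)
U = 189 (U = (-26 - 1)*(42 - 49) = -27*(-7) = 189)
Y = -16 (Y = -20 - 2*(-2) = -20 + 4 = -16)
33*(U + Y) = 33*(189 - 16) = 33*173 = 5709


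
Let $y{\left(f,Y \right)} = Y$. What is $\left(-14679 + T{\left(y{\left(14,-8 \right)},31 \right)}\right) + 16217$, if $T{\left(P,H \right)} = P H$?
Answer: $1290$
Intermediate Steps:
$T{\left(P,H \right)} = H P$
$\left(-14679 + T{\left(y{\left(14,-8 \right)},31 \right)}\right) + 16217 = \left(-14679 + 31 \left(-8\right)\right) + 16217 = \left(-14679 - 248\right) + 16217 = -14927 + 16217 = 1290$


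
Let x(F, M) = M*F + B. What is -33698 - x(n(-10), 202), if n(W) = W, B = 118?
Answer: -31796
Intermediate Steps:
x(F, M) = 118 + F*M (x(F, M) = M*F + 118 = F*M + 118 = 118 + F*M)
-33698 - x(n(-10), 202) = -33698 - (118 - 10*202) = -33698 - (118 - 2020) = -33698 - 1*(-1902) = -33698 + 1902 = -31796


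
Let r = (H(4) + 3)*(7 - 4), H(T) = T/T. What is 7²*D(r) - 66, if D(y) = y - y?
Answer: -66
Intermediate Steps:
H(T) = 1
r = 12 (r = (1 + 3)*(7 - 4) = 4*3 = 12)
D(y) = 0
7²*D(r) - 66 = 7²*0 - 66 = 49*0 - 66 = 0 - 66 = -66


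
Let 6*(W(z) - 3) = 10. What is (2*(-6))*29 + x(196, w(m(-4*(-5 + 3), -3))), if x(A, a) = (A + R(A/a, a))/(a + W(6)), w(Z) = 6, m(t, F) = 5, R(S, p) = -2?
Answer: -5277/16 ≈ -329.81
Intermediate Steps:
W(z) = 14/3 (W(z) = 3 + (1/6)*10 = 3 + 5/3 = 14/3)
x(A, a) = (-2 + A)/(14/3 + a) (x(A, a) = (A - 2)/(a + 14/3) = (-2 + A)/(14/3 + a))
(2*(-6))*29 + x(196, w(m(-4*(-5 + 3), -3))) = (2*(-6))*29 + 3*(-2 + 196)/(14 + 3*6) = -12*29 + 3*194/(14 + 18) = -348 + 3*194/32 = -348 + 3*(1/32)*194 = -348 + 291/16 = -5277/16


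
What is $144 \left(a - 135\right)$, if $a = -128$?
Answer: $-37872$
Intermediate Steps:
$144 \left(a - 135\right) = 144 \left(-128 - 135\right) = 144 \left(-263\right) = -37872$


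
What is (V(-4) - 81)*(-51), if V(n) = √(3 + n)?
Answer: 4131 - 51*I ≈ 4131.0 - 51.0*I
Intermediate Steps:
(V(-4) - 81)*(-51) = (√(3 - 4) - 81)*(-51) = (√(-1) - 81)*(-51) = (I - 81)*(-51) = (-81 + I)*(-51) = 4131 - 51*I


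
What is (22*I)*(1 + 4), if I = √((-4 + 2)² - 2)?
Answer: 110*√2 ≈ 155.56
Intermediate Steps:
I = √2 (I = √((-2)² - 2) = √(4 - 2) = √2 ≈ 1.4142)
(22*I)*(1 + 4) = (22*√2)*(1 + 4) = (22*√2)*5 = 110*√2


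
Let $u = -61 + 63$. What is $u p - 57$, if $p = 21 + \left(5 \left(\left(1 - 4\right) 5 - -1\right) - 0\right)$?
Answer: $-155$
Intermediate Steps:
$u = 2$
$p = -49$ ($p = 21 + \left(5 \left(\left(-3\right) 5 + 1\right) + 0\right) = 21 + \left(5 \left(-15 + 1\right) + 0\right) = 21 + \left(5 \left(-14\right) + 0\right) = 21 + \left(-70 + 0\right) = 21 - 70 = -49$)
$u p - 57 = 2 \left(-49\right) - 57 = -98 - 57 = -155$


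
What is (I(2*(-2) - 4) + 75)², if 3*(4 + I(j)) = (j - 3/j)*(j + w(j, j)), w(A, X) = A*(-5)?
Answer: 961/9 ≈ 106.78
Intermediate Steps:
w(A, X) = -5*A
I(j) = -4 - 4*j*(j - 3/j)/3 (I(j) = -4 + ((j - 3/j)*(j - 5*j))/3 = -4 + ((j - 3/j)*(-4*j))/3 = -4 + (-4*j*(j - 3/j))/3 = -4 - 4*j*(j - 3/j)/3)
(I(2*(-2) - 4) + 75)² = (-4*(2*(-2) - 4)²/3 + 75)² = (-4*(-4 - 4)²/3 + 75)² = (-4/3*(-8)² + 75)² = (-4/3*64 + 75)² = (-256/3 + 75)² = (-31/3)² = 961/9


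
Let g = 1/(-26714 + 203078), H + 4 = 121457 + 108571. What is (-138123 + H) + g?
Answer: 16208027965/176364 ≈ 91901.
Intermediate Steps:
H = 230024 (H = -4 + (121457 + 108571) = -4 + 230028 = 230024)
g = 1/176364 ≈ 5.6701e-6
(-138123 + H) + g = (-138123 + 230024) + 1/176364 = 91901 + 1/176364 = 16208027965/176364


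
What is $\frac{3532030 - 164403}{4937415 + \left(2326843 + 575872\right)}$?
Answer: $\frac{3367627}{7840130} \approx 0.42954$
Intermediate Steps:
$\frac{3532030 - 164403}{4937415 + \left(2326843 + 575872\right)} = \frac{3367627}{4937415 + 2902715} = \frac{3367627}{7840130}$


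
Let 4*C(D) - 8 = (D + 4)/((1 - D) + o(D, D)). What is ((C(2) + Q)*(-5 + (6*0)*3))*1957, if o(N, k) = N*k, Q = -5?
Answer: 48925/2 ≈ 24463.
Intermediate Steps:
C(D) = 2 + (4 + D)/(4*(1 + D² - D)) (C(D) = 2 + ((D + 4)/((1 - D) + D*D))/4 = 2 + ((4 + D)/((1 - D) + D²))/4 = 2 + ((4 + D)/(1 + D² - D))/4 = 2 + (4 + D)/(4*(1 + D² - D)))
((C(2) + Q)*(-5 + (6*0)*3))*1957 = (((3 + 2*2² - 7/4*2)/(1 + 2² - 1*2) - 5)*(-5 + (6*0)*3))*1957 = (((3 + 2*4 - 7/2)/(1 + 4 - 2) - 5)*(-5 + 0*3))*1957 = (((3 + 8 - 7/2)/3 - 5)*(-5 + 0))*1957 = (((⅓)*(15/2) - 5)*(-5))*1957 = ((5/2 - 5)*(-5))*1957 = -5/2*(-5)*1957 = (25/2)*1957 = 48925/2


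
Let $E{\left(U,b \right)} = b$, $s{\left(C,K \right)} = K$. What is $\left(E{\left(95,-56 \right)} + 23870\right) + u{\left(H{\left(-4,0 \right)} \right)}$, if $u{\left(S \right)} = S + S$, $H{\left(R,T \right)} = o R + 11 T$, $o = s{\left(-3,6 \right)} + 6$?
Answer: $23718$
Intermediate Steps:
$o = 12$ ($o = 6 + 6 = 12$)
$H{\left(R,T \right)} = 11 T + 12 R$ ($H{\left(R,T \right)} = 12 R + 11 T = 11 T + 12 R$)
$u{\left(S \right)} = 2 S$
$\left(E{\left(95,-56 \right)} + 23870\right) + u{\left(H{\left(-4,0 \right)} \right)} = \left(-56 + 23870\right) + 2 \left(11 \cdot 0 + 12 \left(-4\right)\right) = 23814 + 2 \left(0 - 48\right) = 23814 + 2 \left(-48\right) = 23814 - 96 = 23718$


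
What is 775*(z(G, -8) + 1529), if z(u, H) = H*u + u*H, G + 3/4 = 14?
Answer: 1020675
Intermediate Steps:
G = 53/4 (G = -¾ + 14 = 53/4 ≈ 13.250)
z(u, H) = 2*H*u (z(u, H) = H*u + H*u = 2*H*u)
775*(z(G, -8) + 1529) = 775*(2*(-8)*(53/4) + 1529) = 775*(-212 + 1529) = 775*1317 = 1020675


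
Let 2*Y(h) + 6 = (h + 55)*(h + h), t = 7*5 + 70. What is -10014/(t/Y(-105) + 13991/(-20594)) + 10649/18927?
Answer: 6827095464389449/449506199763 ≈ 15188.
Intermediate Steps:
t = 105 (t = 35 + 70 = 105)
Y(h) = -3 + h*(55 + h) (Y(h) = -3 + ((h + 55)*(h + h))/2 = -3 + ((55 + h)*(2*h))/2 = -3 + (2*h*(55 + h))/2 = -3 + h*(55 + h))
-10014/(t/Y(-105) + 13991/(-20594)) + 10649/18927 = -10014/(105/(-3 + (-105)² + 55*(-105)) + 13991/(-20594)) + 10649/18927 = -10014/(105/(-3 + 11025 - 5775) + 13991*(-1/20594)) + 10649*(1/18927) = -10014/(105/5247 - 13991/20594) + 10649/18927 = -10014/(105*(1/5247) - 13991/20594) + 10649/18927 = -10014/(35/1749 - 13991/20594) + 10649/18927 = -10014/(-23749469/36018906) + 10649/18927 = -10014*(-36018906/23749469) + 10649/18927 = 360693324684/23749469 + 10649/18927 = 6827095464389449/449506199763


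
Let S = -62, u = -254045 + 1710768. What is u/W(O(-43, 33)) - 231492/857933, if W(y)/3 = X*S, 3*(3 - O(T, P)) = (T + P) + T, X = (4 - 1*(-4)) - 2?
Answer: -1250029078631/957453228 ≈ -1305.6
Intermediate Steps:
u = 1456723
X = 6 (X = (4 + 4) - 2 = 8 - 2 = 6)
O(T, P) = 3 - 2*T/3 - P/3 (O(T, P) = 3 - ((T + P) + T)/3 = 3 - ((P + T) + T)/3 = 3 - (P + 2*T)/3 = 3 + (-2*T/3 - P/3) = 3 - 2*T/3 - P/3)
W(y) = -1116 (W(y) = 3*(6*(-62)) = 3*(-372) = -1116)
u/W(O(-43, 33)) - 231492/857933 = 1456723/(-1116) - 231492/857933 = 1456723*(-1/1116) - 231492*1/857933 = -1456723/1116 - 231492/857933 = -1250029078631/957453228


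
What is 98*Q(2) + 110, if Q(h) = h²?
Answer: 502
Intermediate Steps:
98*Q(2) + 110 = 98*2² + 110 = 98*4 + 110 = 392 + 110 = 502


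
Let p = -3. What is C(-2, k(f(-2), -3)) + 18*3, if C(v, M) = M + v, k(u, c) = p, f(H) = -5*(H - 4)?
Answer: 49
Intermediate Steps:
f(H) = 20 - 5*H (f(H) = -5*(-4 + H) = 20 - 5*H)
k(u, c) = -3
C(-2, k(f(-2), -3)) + 18*3 = (-3 - 2) + 18*3 = -5 + 54 = 49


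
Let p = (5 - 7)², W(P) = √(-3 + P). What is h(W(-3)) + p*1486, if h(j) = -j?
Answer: 5944 - I*√6 ≈ 5944.0 - 2.4495*I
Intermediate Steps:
p = 4 (p = (-2)² = 4)
h(W(-3)) + p*1486 = -√(-3 - 3) + 4*1486 = -√(-6) + 5944 = -I*√6 + 5944 = 5944 - I*√6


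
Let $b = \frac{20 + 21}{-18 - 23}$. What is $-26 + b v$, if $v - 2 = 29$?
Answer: $-57$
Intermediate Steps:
$v = 31$ ($v = 2 + 29 = 31$)
$b = -1$ ($b = \frac{41}{-41} = 41 \left(- \frac{1}{41}\right) = -1$)
$-26 + b v = -26 - 31 = -57$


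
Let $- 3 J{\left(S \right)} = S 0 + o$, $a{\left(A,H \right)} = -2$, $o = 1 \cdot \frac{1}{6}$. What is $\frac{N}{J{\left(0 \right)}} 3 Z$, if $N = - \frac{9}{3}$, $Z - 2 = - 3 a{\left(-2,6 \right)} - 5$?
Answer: $486$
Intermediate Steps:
$o = \frac{1}{6}$ ($o = 1 \cdot \frac{1}{6} = \frac{1}{6} \approx 0.16667$)
$Z = 3$ ($Z = 2 - -1 = 2 + \left(6 - 5\right) = 2 + 1 = 3$)
$J{\left(S \right)} = - \frac{1}{18}$ ($J{\left(S \right)} = - \frac{S 0 + \frac{1}{6}}{3} = - \frac{0 + \frac{1}{6}}{3} = \left(- \frac{1}{3}\right) \frac{1}{6} = - \frac{1}{18}$)
$N = -3$ ($N = \left(-9\right) \frac{1}{3} = -3$)
$\frac{N}{J{\left(0 \right)}} 3 Z = - \frac{3}{- \frac{1}{18}} \cdot 3 \cdot 3 = \left(-3\right) \left(-18\right) 3 \cdot 3 = 54 \cdot 3 \cdot 3 = 162 \cdot 3 = 486$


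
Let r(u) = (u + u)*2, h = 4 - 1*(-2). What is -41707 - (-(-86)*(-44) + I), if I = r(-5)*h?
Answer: -37803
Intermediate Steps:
h = 6 (h = 4 + 2 = 6)
r(u) = 4*u (r(u) = (2*u)*2 = 4*u)
I = -120 (I = (4*(-5))*6 = -20*6 = -120)
-41707 - (-(-86)*(-44) + I) = -41707 - (-(-86)*(-44) - 120) = -41707 - (-86*44 - 120) = -41707 - (-3784 - 120) = -41707 - 1*(-3904) = -41707 + 3904 = -37803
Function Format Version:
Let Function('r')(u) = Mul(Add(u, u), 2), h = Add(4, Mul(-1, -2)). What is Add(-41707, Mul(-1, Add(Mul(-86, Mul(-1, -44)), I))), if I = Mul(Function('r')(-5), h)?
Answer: -37803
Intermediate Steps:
h = 6 (h = Add(4, 2) = 6)
Function('r')(u) = Mul(4, u) (Function('r')(u) = Mul(Mul(2, u), 2) = Mul(4, u))
I = -120 (I = Mul(Mul(4, -5), 6) = Mul(-20, 6) = -120)
Add(-41707, Mul(-1, Add(Mul(-86, Mul(-1, -44)), I))) = Add(-41707, Mul(-1, Add(Mul(-86, Mul(-1, -44)), -120))) = Add(-41707, Mul(-1, Add(Mul(-86, 44), -120))) = Add(-41707, Mul(-1, Add(-3784, -120))) = Add(-41707, Mul(-1, -3904)) = Add(-41707, 3904) = -37803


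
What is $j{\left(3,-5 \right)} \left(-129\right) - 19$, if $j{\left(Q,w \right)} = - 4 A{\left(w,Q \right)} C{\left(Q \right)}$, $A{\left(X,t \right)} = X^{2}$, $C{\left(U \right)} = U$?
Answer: $38681$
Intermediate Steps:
$j{\left(Q,w \right)} = - 4 Q w^{2}$ ($j{\left(Q,w \right)} = - 4 w^{2} Q = - 4 Q w^{2}$)
$j{\left(3,-5 \right)} \left(-129\right) - 19 = \left(-4\right) 3 \left(-5\right)^{2} \left(-129\right) - 19 = \left(-4\right) 3 \cdot 25 \left(-129\right) - 19 = \left(-300\right) \left(-129\right) - 19 = 38700 - 19 = 38681$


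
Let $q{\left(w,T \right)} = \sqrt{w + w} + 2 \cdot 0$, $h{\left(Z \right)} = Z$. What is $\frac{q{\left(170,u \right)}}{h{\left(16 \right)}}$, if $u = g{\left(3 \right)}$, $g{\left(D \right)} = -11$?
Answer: $\frac{\sqrt{85}}{8} \approx 1.1524$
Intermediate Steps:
$u = -11$
$q{\left(w,T \right)} = \sqrt{2} \sqrt{w}$ ($q{\left(w,T \right)} = \sqrt{2 w} + 0 = \sqrt{2} \sqrt{w} + 0 = \sqrt{2} \sqrt{w}$)
$\frac{q{\left(170,u \right)}}{h{\left(16 \right)}} = \frac{\sqrt{2} \sqrt{170}}{16} = 2 \sqrt{85} \cdot \frac{1}{16} = \frac{\sqrt{85}}{8}$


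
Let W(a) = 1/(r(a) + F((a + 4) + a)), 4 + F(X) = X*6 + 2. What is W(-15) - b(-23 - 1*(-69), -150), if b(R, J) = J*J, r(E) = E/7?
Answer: -25222507/1121 ≈ -22500.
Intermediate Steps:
r(E) = E/7 (r(E) = E*(⅐) = E/7)
F(X) = -2 + 6*X (F(X) = -4 + (X*6 + 2) = -4 + (6*X + 2) = -4 + (2 + 6*X) = -2 + 6*X)
W(a) = 1/(22 + 85*a/7) (W(a) = 1/(a/7 + (-2 + 6*((a + 4) + a))) = 1/(a/7 + (-2 + 6*((4 + a) + a))) = 1/(a/7 + (-2 + 6*(4 + 2*a))) = 1/(a/7 + (-2 + (24 + 12*a))) = 1/(a/7 + (22 + 12*a)) = 1/(22 + 85*a/7))
b(R, J) = J²
W(-15) - b(-23 - 1*(-69), -150) = 7/(154 + 85*(-15)) - 1*(-150)² = 7/(154 - 1275) - 1*22500 = 7/(-1121) - 22500 = 7*(-1/1121) - 22500 = -7/1121 - 22500 = -25222507/1121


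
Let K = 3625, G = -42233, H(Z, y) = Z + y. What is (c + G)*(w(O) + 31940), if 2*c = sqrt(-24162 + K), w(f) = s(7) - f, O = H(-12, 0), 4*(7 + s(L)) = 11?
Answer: -5396997303/4 + 127791*I*sqrt(20537)/8 ≈ -1.3492e+9 + 2.2892e+6*I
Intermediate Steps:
s(L) = -17/4 (s(L) = -7 + (1/4)*11 = -7 + 11/4 = -17/4)
O = -12 (O = -12 + 0 = -12)
w(f) = -17/4 - f
c = I*sqrt(20537)/2 (c = sqrt(-24162 + 3625)/2 = sqrt(-20537)/2 = (I*sqrt(20537))/2 = I*sqrt(20537)/2 ≈ 71.654*I)
(c + G)*(w(O) + 31940) = (I*sqrt(20537)/2 - 42233)*((-17/4 - 1*(-12)) + 31940) = (-42233 + I*sqrt(20537)/2)*((-17/4 + 12) + 31940) = (-42233 + I*sqrt(20537)/2)*(31/4 + 31940) = (-42233 + I*sqrt(20537)/2)*(127791/4) = -5396997303/4 + 127791*I*sqrt(20537)/8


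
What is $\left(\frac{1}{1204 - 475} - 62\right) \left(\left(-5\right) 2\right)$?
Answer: $\frac{451970}{729} \approx 619.99$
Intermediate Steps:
$\left(\frac{1}{1204 - 475} - 62\right) \left(\left(-5\right) 2\right) = \left(\frac{1}{729} - 62\right) \left(-10\right) = \left(- \frac{45197}{729}\right) \left(-10\right) = \frac{451970}{729}$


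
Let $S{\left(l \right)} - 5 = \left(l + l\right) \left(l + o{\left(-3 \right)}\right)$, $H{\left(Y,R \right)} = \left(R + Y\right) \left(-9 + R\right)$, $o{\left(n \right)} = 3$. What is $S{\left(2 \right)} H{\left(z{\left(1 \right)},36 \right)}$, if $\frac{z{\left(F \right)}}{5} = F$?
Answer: $27675$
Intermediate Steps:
$z{\left(F \right)} = 5 F$
$H{\left(Y,R \right)} = \left(-9 + R\right) \left(R + Y\right)$
$S{\left(l \right)} = 5 + 2 l \left(3 + l\right)$ ($S{\left(l \right)} = 5 + \left(l + l\right) \left(l + 3\right) = 5 + 2 l \left(3 + l\right)$)
$S{\left(2 \right)} H{\left(z{\left(1 \right)},36 \right)} = \left(5 + 2 \cdot 2^{2} + 6 \cdot 2\right) \left(36^{2} - 324 - 9 \cdot 5 \cdot 1 + 36 \cdot 5 \cdot 1\right) = \left(5 + 2 \cdot 4 + 12\right) \left(1296 - 324 - 45 + 36 \cdot 5\right) = \left(5 + 8 + 12\right) \left(1296 - 324 - 45 + 180\right) = 25 \cdot 1107 = 27675$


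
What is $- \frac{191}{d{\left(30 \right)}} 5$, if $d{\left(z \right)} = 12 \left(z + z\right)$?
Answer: $- \frac{191}{144} \approx -1.3264$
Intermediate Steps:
$d{\left(z \right)} = 24 z$ ($d{\left(z \right)} = 12 \cdot 2 z = 24 z$)
$- \frac{191}{d{\left(30 \right)}} 5 = - \frac{191}{24 \cdot 30} \cdot 5 = - \frac{191}{720} \cdot 5 = \left(-191\right) \frac{1}{720} \cdot 5 = \left(- \frac{191}{720}\right) 5 = - \frac{191}{144}$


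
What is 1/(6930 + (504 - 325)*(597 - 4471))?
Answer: -1/686516 ≈ -1.4566e-6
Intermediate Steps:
1/(6930 + (504 - 325)*(597 - 4471)) = 1/(6930 + 179*(-3874)) = 1/(6930 - 693446) = 1/(-686516) = -1/686516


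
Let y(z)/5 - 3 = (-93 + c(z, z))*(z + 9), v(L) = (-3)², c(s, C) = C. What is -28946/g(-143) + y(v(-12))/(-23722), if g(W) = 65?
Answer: -686166587/1541930 ≈ -445.00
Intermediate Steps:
v(L) = 9
y(z) = 15 + 5*(-93 + z)*(9 + z) (y(z) = 15 + 5*((-93 + z)*(z + 9)) = 15 + 5*((-93 + z)*(9 + z)) = 15 + 5*(-93 + z)*(9 + z))
-28946/g(-143) + y(v(-12))/(-23722) = -28946/65 + (-4170 - 420*9 + 5*9²)/(-23722) = -28946*1/65 + (-4170 - 3780 + 5*81)*(-1/23722) = -28946/65 + (-4170 - 3780 + 405)*(-1/23722) = -28946/65 - 7545*(-1/23722) = -28946/65 + 7545/23722 = -686166587/1541930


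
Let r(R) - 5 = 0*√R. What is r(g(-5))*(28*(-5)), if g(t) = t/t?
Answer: -700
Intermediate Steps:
g(t) = 1
r(R) = 5 (r(R) = 5 + 0*√R = 5 + 0 = 5)
r(g(-5))*(28*(-5)) = 5*(28*(-5)) = 5*(-140) = -700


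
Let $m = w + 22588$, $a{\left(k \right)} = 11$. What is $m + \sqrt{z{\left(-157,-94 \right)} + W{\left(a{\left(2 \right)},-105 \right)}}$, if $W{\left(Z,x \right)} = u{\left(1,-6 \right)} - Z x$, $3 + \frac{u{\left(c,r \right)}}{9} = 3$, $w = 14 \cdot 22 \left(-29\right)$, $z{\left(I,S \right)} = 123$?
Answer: $13656 + 3 \sqrt{142} \approx 13692.0$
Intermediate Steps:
$w = -8932$ ($w = 308 \left(-29\right) = -8932$)
$u{\left(c,r \right)} = 0$ ($u{\left(c,r \right)} = -27 + 9 \cdot 3 = -27 + 27 = 0$)
$m = 13656$ ($m = -8932 + 22588 = 13656$)
$W{\left(Z,x \right)} = - Z x$ ($W{\left(Z,x \right)} = 0 - Z x = - Z x$)
$m + \sqrt{z{\left(-157,-94 \right)} + W{\left(a{\left(2 \right)},-105 \right)}} = 13656 + \sqrt{123 - 11 \left(-105\right)} = 13656 + \sqrt{123 + 1155} = 13656 + \sqrt{1278} = 13656 + 3 \sqrt{142}$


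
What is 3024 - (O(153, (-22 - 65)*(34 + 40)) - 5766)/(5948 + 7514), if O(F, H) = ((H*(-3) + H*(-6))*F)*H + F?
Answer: 57114395889/13462 ≈ 4.2426e+6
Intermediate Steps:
O(F, H) = F - 9*F*H² (O(F, H) = ((-3*H - 6*H)*F)*H + F = ((-9*H)*F)*H + F = (-9*F*H)*H + F = -9*F*H² + F = F - 9*F*H²)
3024 - (O(153, (-22 - 65)*(34 + 40)) - 5766)/(5948 + 7514) = 3024 - (153*(1 - 9*(-22 - 65)²*(34 + 40)²) - 5766)/(5948 + 7514) = 3024 - (153*(1 - 9*(-87*74)²) - 5766)/13462 = 3024 - (153*(1 - 9*(-6438)²) - 5766)/13462 = 3024 - (153*(1 - 9*41447844) - 5766)/13462 = 3024 - (153*(1 - 373030596) - 5766)/13462 = 3024 - (153*(-373030595) - 5766)/13462 = 3024 - (-57073681035 - 5766)/13462 = 3024 - (-57073686801)/13462 = 3024 - 1*(-57073686801/13462) = 3024 + 57073686801/13462 = 57114395889/13462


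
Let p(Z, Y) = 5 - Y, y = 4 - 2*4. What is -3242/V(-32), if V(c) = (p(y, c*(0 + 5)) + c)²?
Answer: -3242/17689 ≈ -0.18328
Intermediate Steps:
y = -4 (y = 4 - 1*8 = 4 - 8 = -4)
V(c) = (5 - 4*c)² (V(c) = ((5 - c*(0 + 5)) + c)² = ((5 - c*5) + c)² = ((5 - 5*c) + c)² = (5 - 4*c)²)
-3242/V(-32) = -3242/(-5 + 4*(-32))² = -3242/(-5 - 128)² = -3242/((-133)²) = -3242/17689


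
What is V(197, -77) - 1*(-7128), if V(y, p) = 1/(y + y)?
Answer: 2808433/394 ≈ 7128.0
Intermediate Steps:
V(y, p) = 1/(2*y)
V(197, -77) - 1*(-7128) = (1/2)/197 - 1*(-7128) = (1/2)*(1/197) + 7128 = 1/394 + 7128 = 2808433/394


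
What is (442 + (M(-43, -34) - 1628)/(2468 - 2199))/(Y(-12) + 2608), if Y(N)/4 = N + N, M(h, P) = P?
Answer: 29309/168932 ≈ 0.17350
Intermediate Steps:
Y(N) = 8*N (Y(N) = 4*(N + N) = 4*(2*N) = 8*N)
(442 + (M(-43, -34) - 1628)/(2468 - 2199))/(Y(-12) + 2608) = (442 + (-34 - 1628)/(2468 - 2199))/(8*(-12) + 2608) = (442 - 1662/269)/(-96 + 2608) = (442 - 1662*1/269)/2512 = (442 - 1662/269)*(1/2512) = (117236/269)*(1/2512) = 29309/168932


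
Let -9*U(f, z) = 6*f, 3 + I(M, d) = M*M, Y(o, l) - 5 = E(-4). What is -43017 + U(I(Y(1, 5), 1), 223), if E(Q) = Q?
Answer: -129047/3 ≈ -43016.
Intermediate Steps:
Y(o, l) = 1 (Y(o, l) = 5 - 4 = 1)
I(M, d) = -3 + M² (I(M, d) = -3 + M*M = -3 + M²)
U(f, z) = -2*f/3
-43017 + U(I(Y(1, 5), 1), 223) = -43017 - 2*(-3 + 1²)/3 = -43017 - 2*(-3 + 1)/3 = -43017 - ⅔*(-2) = -43017 + 4/3 = -129047/3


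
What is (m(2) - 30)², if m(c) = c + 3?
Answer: 625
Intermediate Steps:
m(c) = 3 + c
(m(2) - 30)² = ((3 + 2) - 30)² = (5 - 30)² = (-25)² = 625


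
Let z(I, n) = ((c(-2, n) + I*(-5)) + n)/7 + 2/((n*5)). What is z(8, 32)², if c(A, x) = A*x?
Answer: 33097009/313600 ≈ 105.54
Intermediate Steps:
z(I, n) = -5*I/7 - n/7 + 2/(5*n) (z(I, n) = ((-2*n + I*(-5)) + n)/7 + 2/((n*5)) = ((-2*n - 5*I) + n)*(⅐) + 2/((5*n)) = ((-5*I - 2*n) + n)*(⅐) + 2*(1/(5*n)) = (-n - 5*I)*(⅐) + 2/(5*n) = (-5*I/7 - n/7) + 2/(5*n) = -5*I/7 - n/7 + 2/(5*n))
z(8, 32)² = ((1/35)*(14 - 5*32*(32 + 5*8))/32)² = ((1/35)*(1/32)*(14 - 5*32*(32 + 40)))² = ((1/35)*(1/32)*(14 - 5*32*72))² = ((1/35)*(1/32)*(14 - 11520))² = ((1/35)*(1/32)*(-11506))² = (-5753/560)² = 33097009/313600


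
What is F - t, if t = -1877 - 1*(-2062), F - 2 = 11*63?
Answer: 510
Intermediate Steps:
F = 695 (F = 2 + 11*63 = 2 + 693 = 695)
t = 185 (t = -1877 + 2062 = 185)
F - t = 695 - 1*185 = 695 - 185 = 510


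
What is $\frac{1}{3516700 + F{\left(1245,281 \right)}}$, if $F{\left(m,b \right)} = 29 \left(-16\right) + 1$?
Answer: $\frac{1}{3516237} \approx 2.8439 \cdot 10^{-7}$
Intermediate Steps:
$F{\left(m,b \right)} = -463$ ($F{\left(m,b \right)} = -464 + 1 = -463$)
$\frac{1}{3516700 + F{\left(1245,281 \right)}} = \frac{1}{3516700 - 463} = \frac{1}{3516237}$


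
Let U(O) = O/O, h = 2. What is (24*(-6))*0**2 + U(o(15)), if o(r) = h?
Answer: 1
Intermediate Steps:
o(r) = 2
U(O) = 1
(24*(-6))*0**2 + U(o(15)) = (24*(-6))*0**2 + 1 = -144*0 + 1 = 0 + 1 = 1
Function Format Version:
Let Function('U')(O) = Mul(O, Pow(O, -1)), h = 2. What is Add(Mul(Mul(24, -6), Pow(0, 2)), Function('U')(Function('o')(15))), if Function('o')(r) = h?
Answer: 1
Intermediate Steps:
Function('o')(r) = 2
Function('U')(O) = 1
Add(Mul(Mul(24, -6), Pow(0, 2)), Function('U')(Function('o')(15))) = Add(Mul(Mul(24, -6), Pow(0, 2)), 1) = Add(Mul(-144, 0), 1) = Add(0, 1) = 1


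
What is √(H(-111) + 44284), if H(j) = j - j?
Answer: 2*√11071 ≈ 210.44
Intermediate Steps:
H(j) = 0
√(H(-111) + 44284) = √(0 + 44284) = √44284 = 2*√11071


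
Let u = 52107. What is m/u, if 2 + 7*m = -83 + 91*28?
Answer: 821/121583 ≈ 0.0067526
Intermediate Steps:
m = 2463/7 (m = -2/7 + (-83 + 91*28)/7 = -2/7 + (-83 + 2548)/7 = -2/7 + (⅐)*2465 = -2/7 + 2465/7 = 2463/7 ≈ 351.86)
m/u = (2463/7)/52107 = (2463/7)*(1/52107) = 821/121583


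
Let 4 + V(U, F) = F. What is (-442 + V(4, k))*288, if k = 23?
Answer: -121824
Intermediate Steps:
V(U, F) = -4 + F
(-442 + V(4, k))*288 = (-442 + (-4 + 23))*288 = (-442 + 19)*288 = -423*288 = -121824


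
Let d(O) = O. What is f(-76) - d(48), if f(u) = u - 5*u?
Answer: 256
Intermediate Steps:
f(u) = -4*u
f(-76) - d(48) = -4*(-76) - 1*48 = 304 - 48 = 256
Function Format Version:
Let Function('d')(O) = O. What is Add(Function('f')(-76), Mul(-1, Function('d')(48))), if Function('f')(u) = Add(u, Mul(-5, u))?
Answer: 256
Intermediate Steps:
Function('f')(u) = Mul(-4, u)
Add(Function('f')(-76), Mul(-1, Function('d')(48))) = Add(Mul(-4, -76), Mul(-1, 48)) = Add(304, -48) = 256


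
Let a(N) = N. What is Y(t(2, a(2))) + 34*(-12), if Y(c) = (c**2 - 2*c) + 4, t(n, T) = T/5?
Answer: -10116/25 ≈ -404.64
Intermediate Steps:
t(n, T) = T/5 (t(n, T) = T*(1/5) = T/5)
Y(c) = 4 + c**2 - 2*c
Y(t(2, a(2))) + 34*(-12) = (4 + ((1/5)*2)**2 - 2*2/5) + 34*(-12) = (4 + (2/5)**2 - 2*2/5) - 408 = (4 + 4/25 - 4/5) - 408 = 84/25 - 408 = -10116/25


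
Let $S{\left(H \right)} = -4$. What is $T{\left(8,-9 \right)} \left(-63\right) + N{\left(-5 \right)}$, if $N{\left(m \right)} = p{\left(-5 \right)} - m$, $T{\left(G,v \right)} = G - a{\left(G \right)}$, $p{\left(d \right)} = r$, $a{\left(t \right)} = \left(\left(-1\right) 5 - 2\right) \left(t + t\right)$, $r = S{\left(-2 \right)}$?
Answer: $-7559$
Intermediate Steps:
$r = -4$
$a{\left(t \right)} = - 14 t$ ($a{\left(t \right)} = \left(-5 - 2\right) 2 t = - 7 \cdot 2 t = - 14 t$)
$p{\left(d \right)} = -4$
$T{\left(G,v \right)} = 15 G$ ($T{\left(G,v \right)} = G - - 14 G = G + 14 G = 15 G$)
$N{\left(m \right)} = -4 - m$
$T{\left(8,-9 \right)} \left(-63\right) + N{\left(-5 \right)} = 15 \cdot 8 \left(-63\right) - -1 = 120 \left(-63\right) + \left(-4 + 5\right) = -7560 + 1 = -7559$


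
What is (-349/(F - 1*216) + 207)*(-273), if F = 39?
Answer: -3365908/59 ≈ -57049.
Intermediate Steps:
(-349/(F - 1*216) + 207)*(-273) = (-349/(39 - 1*216) + 207)*(-273) = (-349/(39 - 216) + 207)*(-273) = (-349/(-177) + 207)*(-273) = (-349*(-1/177) + 207)*(-273) = (349/177 + 207)*(-273) = (36988/177)*(-273) = -3365908/59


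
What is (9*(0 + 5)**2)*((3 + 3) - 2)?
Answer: 900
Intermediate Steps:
(9*(0 + 5)**2)*((3 + 3) - 2) = (9*5**2)*(6 - 2) = (9*25)*4 = 225*4 = 900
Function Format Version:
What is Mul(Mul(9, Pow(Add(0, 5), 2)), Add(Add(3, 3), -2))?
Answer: 900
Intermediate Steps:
Mul(Mul(9, Pow(Add(0, 5), 2)), Add(Add(3, 3), -2)) = Mul(Mul(9, Pow(5, 2)), Add(6, -2)) = Mul(Mul(9, 25), 4) = Mul(225, 4) = 900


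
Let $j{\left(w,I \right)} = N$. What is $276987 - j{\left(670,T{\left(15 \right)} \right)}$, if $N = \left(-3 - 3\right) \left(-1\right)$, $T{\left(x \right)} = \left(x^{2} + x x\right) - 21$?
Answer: $276981$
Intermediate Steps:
$T{\left(x \right)} = -21 + 2 x^{2}$ ($T{\left(x \right)} = \left(x^{2} + x^{2}\right) - 21 = 2 x^{2} - 21 = -21 + 2 x^{2}$)
$N = 6$ ($N = \left(-6\right) \left(-1\right) = 6$)
$j{\left(w,I \right)} = 6$
$276987 - j{\left(670,T{\left(15 \right)} \right)} = 276987 - 6 = 276981$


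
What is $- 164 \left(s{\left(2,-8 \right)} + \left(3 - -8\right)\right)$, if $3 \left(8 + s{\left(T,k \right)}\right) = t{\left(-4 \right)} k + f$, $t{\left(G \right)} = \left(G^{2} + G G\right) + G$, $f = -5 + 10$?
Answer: $11480$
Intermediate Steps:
$f = 5$
$t{\left(G \right)} = G + 2 G^{2}$ ($t{\left(G \right)} = \left(G^{2} + G^{2}\right) + G = 2 G^{2} + G = G + 2 G^{2}$)
$s{\left(T,k \right)} = - \frac{19}{3} + \frac{28 k}{3}$ ($s{\left(T,k \right)} = -8 + \frac{- 4 \left(1 + 2 \left(-4\right)\right) k + 5}{3} = -8 + \frac{- 4 \left(1 - 8\right) k + 5}{3} = -8 + \frac{\left(-4\right) \left(-7\right) k + 5}{3} = -8 + \frac{28 k + 5}{3} = -8 + \frac{5 + 28 k}{3} = -8 + \left(\frac{5}{3} + \frac{28 k}{3}\right) = - \frac{19}{3} + \frac{28 k}{3}$)
$- 164 \left(s{\left(2,-8 \right)} + \left(3 - -8\right)\right) = - 164 \left(\left(- \frac{19}{3} + \frac{28}{3} \left(-8\right)\right) + \left(3 - -8\right)\right) = - 164 \left(\left(- \frac{19}{3} - \frac{224}{3}\right) + \left(3 + 8\right)\right) = - 164 \left(-81 + 11\right) = \left(-164\right) \left(-70\right) = 11480$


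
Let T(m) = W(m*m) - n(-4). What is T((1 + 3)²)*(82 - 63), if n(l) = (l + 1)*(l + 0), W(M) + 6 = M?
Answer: 4522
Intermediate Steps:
W(M) = -6 + M
n(l) = l*(1 + l) (n(l) = (1 + l)*l = l*(1 + l))
T(m) = -18 + m² (T(m) = (-6 + m*m) - (-4)*(1 - 4) = (-6 + m²) - (-4)*(-3) = (-6 + m²) - 1*12 = (-6 + m²) - 12 = -18 + m²)
T((1 + 3)²)*(82 - 63) = (-18 + ((1 + 3)²)²)*(82 - 63) = (-18 + (4²)²)*19 = (-18 + 16²)*19 = (-18 + 256)*19 = 238*19 = 4522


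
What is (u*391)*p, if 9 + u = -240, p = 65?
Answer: -6328335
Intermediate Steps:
u = -249 (u = -9 - 240 = -249)
(u*391)*p = -249*391*65 = -97359*65 = -6328335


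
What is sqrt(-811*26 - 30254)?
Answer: 2*I*sqrt(12835) ≈ 226.58*I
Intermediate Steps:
sqrt(-811*26 - 30254) = sqrt(-21086 - 30254) = sqrt(-51340) = 2*I*sqrt(12835)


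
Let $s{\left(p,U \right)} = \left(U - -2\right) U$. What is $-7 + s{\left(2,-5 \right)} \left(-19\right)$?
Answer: $-292$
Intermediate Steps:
$s{\left(p,U \right)} = U \left(2 + U\right)$ ($s{\left(p,U \right)} = \left(U + 2\right) U = \left(2 + U\right) U = U \left(2 + U\right)$)
$-7 + s{\left(2,-5 \right)} \left(-19\right) = -7 + - 5 \left(2 - 5\right) \left(-19\right) = -7 + \left(-5\right) \left(-3\right) \left(-19\right) = -7 + 15 \left(-19\right) = -7 - 285 = -292$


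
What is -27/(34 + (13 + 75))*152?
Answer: -2052/61 ≈ -33.639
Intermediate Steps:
-27/(34 + (13 + 75))*152 = -27/(34 + 88)*152 = -27/122*152 = -2052/61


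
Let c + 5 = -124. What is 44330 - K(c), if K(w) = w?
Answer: 44459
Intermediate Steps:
c = -129 (c = -5 - 124 = -129)
44330 - K(c) = 44330 - 1*(-129) = 44330 + 129 = 44459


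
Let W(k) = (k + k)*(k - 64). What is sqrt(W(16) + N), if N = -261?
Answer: I*sqrt(1797) ≈ 42.391*I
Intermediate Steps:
W(k) = 2*k*(-64 + k) (W(k) = (2*k)*(-64 + k) = 2*k*(-64 + k))
sqrt(W(16) + N) = sqrt(2*16*(-64 + 16) - 261) = sqrt(2*16*(-48) - 261) = sqrt(-1536 - 261) = sqrt(-1797) = I*sqrt(1797)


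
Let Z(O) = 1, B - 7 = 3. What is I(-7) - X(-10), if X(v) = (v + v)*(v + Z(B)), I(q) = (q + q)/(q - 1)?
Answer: -713/4 ≈ -178.25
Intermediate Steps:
B = 10 (B = 7 + 3 = 10)
I(q) = 2*q/(-1 + q) (I(q) = (2*q)/(-1 + q) = 2*q/(-1 + q))
X(v) = 2*v*(1 + v) (X(v) = (v + v)*(v + 1) = (2*v)*(1 + v) = 2*v*(1 + v))
I(-7) - X(-10) = 2*(-7)/(-1 - 7) - 2*(-10)*(1 - 10) = 2*(-7)/(-8) - 2*(-10)*(-9) = 2*(-7)*(-1/8) - 1*180 = 7/4 - 180 = -713/4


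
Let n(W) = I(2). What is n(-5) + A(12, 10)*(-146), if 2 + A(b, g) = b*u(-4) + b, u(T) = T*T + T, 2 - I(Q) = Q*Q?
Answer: -22486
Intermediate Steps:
I(Q) = 2 - Q**2 (I(Q) = 2 - Q*Q = 2 - Q**2)
n(W) = -2 (n(W) = 2 - 1*2**2 = 2 - 1*4 = 2 - 4 = -2)
u(T) = T + T**2 (u(T) = T**2 + T = T + T**2)
A(b, g) = -2 + 13*b (A(b, g) = -2 + (b*(-4*(1 - 4)) + b) = -2 + (b*(-4*(-3)) + b) = -2 + (b*12 + b) = -2 + (12*b + b) = -2 + 13*b)
n(-5) + A(12, 10)*(-146) = -2 + (-2 + 13*12)*(-146) = -2 + (-2 + 156)*(-146) = -2 + 154*(-146) = -2 - 22484 = -22486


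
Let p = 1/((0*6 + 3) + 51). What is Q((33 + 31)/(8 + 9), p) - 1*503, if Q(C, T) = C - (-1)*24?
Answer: -8079/17 ≈ -475.24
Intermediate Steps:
p = 1/54 (p = 1/((0 + 3) + 51) = 1/(3 + 51) = 1/54 ≈ 0.018519)
Q(C, T) = 24 + C (Q(C, T) = C - 1*(-24) = C + 24 = 24 + C)
Q((33 + 31)/(8 + 9), p) - 1*503 = (24 + (33 + 31)/(8 + 9)) - 1*503 = (24 + 64/17) - 503 = 472/17 - 503 = -8079/17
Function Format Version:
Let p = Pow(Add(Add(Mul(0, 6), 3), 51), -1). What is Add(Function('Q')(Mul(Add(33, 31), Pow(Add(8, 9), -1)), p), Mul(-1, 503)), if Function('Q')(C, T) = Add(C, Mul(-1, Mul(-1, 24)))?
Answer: Rational(-8079, 17) ≈ -475.24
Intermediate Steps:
p = Rational(1, 54) (p = Pow(Add(Add(0, 3), 51), -1) = Pow(Add(3, 51), -1) = Pow(54, -1) = Rational(1, 54) ≈ 0.018519)
Function('Q')(C, T) = Add(24, C) (Function('Q')(C, T) = Add(C, Mul(-1, -24)) = Add(C, 24) = Add(24, C))
Add(Function('Q')(Mul(Add(33, 31), Pow(Add(8, 9), -1)), p), Mul(-1, 503)) = Add(Add(24, Mul(Add(33, 31), Pow(Add(8, 9), -1))), Mul(-1, 503)) = Add(Add(24, Mul(64, Pow(17, -1))), -503) = Add(Add(24, Mul(64, Rational(1, 17))), -503) = Add(Add(24, Rational(64, 17)), -503) = Add(Rational(472, 17), -503) = Rational(-8079, 17)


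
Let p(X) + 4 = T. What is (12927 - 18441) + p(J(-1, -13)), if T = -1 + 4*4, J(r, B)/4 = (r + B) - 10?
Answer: -5503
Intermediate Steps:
J(r, B) = -40 + 4*B + 4*r (J(r, B) = 4*((r + B) - 10) = 4*((B + r) - 10) = 4*(-10 + B + r) = -40 + 4*B + 4*r)
T = 15 (T = -1 + 16 = 15)
p(X) = 11 (p(X) = -4 + 15 = 11)
(12927 - 18441) + p(J(-1, -13)) = (12927 - 18441) + 11 = -5514 + 11 = -5503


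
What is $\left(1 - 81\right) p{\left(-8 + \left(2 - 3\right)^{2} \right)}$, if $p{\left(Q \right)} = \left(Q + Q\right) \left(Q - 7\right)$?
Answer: $-15680$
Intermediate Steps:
$p{\left(Q \right)} = 2 Q \left(-7 + Q\right)$
$\left(1 - 81\right) p{\left(-8 + \left(2 - 3\right)^{2} \right)} = \left(1 - 81\right) 2 \left(-8 + \left(2 - 3\right)^{2}\right) \left(-7 - \left(8 - \left(2 - 3\right)^{2}\right)\right) = - 80 \cdot 2 \left(-8 + \left(-1\right)^{2}\right) \left(-7 - \left(8 - \left(-1\right)^{2}\right)\right) = - 80 \cdot 2 \left(-8 + 1\right) \left(-7 + \left(-8 + 1\right)\right) = - 80 \cdot 2 \left(-7\right) \left(-7 - 7\right) = - 80 \cdot 2 \left(-7\right) \left(-14\right) = \left(-80\right) 196 = -15680$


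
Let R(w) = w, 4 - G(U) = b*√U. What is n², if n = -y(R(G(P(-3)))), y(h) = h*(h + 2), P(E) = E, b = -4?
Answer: -4224 - 1920*I*√3 ≈ -4224.0 - 3325.5*I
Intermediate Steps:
G(U) = 4 + 4*√U (G(U) = 4 - (-4)*√U = 4 + 4*√U)
y(h) = h*(2 + h)
n = -(4 + 4*I*√3)*(6 + 4*I*√3) (n = -(4 + 4*√(-3))*(2 + (4 + 4*√(-3))) = -(4 + 4*(I*√3))*(2 + (4 + 4*(I*√3))) = -(4 + 4*I*√3)*(2 + (4 + 4*I*√3)) = -(4 + 4*I*√3)*(6 + 4*I*√3) ≈ 24.0 - 69.282*I)
n² = (24 - 40*I*√3)²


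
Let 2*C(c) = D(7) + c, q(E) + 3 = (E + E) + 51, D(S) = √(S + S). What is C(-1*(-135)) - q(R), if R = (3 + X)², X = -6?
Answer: 3/2 + √14/2 ≈ 3.3708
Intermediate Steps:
D(S) = √2*√S (D(S) = √(2*S) = √2*√S)
R = 9 (R = (3 - 6)² = (-3)² = 9)
q(E) = 48 + 2*E (q(E) = -3 + ((E + E) + 51) = -3 + (2*E + 51) = -3 + (51 + 2*E) = 48 + 2*E)
C(c) = c/2 + √14/2 (C(c) = (√2*√7 + c)/2 = (√14 + c)/2 = (c + √14)/2 = c/2 + √14/2)
C(-1*(-135)) - q(R) = ((-1*(-135))/2 + √14/2) - (48 + 2*9) = ((½)*135 + √14/2) - (48 + 18) = (135/2 + √14/2) - 1*66 = (135/2 + √14/2) - 66 = 3/2 + √14/2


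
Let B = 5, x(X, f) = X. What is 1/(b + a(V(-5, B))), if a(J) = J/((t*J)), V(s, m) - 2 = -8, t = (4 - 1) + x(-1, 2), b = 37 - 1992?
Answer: -2/3909 ≈ -0.00051164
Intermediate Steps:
b = -1955
t = 2 (t = (4 - 1) - 1 = 3 - 1 = 2)
V(s, m) = -6 (V(s, m) = 2 - 8 = -6)
a(J) = ½ (a(J) = J/((2*J)) = J*(1/(2*J)) = ½)
1/(b + a(V(-5, B))) = 1/(-1955 + ½) = 1/(-3909/2) = -2/3909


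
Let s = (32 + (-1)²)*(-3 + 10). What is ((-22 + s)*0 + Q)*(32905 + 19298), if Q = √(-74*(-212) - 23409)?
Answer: 52203*I*√7721 ≈ 4.587e+6*I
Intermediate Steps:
Q = I*√7721 (Q = √(15688 - 23409) = √(-7721) = I*√7721 ≈ 87.869*I)
s = 231 (s = (32 + 1)*7 = 33*7 = 231)
((-22 + s)*0 + Q)*(32905 + 19298) = ((-22 + 231)*0 + I*√7721)*(32905 + 19298) = (209*0 + I*√7721)*52203 = (0 + I*√7721)*52203 = (I*√7721)*52203 = 52203*I*√7721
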